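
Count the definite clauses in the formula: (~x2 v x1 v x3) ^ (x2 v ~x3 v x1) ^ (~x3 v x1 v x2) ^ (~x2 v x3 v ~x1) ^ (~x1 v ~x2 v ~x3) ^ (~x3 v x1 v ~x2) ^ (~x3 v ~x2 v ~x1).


A definite clause has exactly one positive literal.
Clause 1: 2 positive -> not definite
Clause 2: 2 positive -> not definite
Clause 3: 2 positive -> not definite
Clause 4: 1 positive -> definite
Clause 5: 0 positive -> not definite
Clause 6: 1 positive -> definite
Clause 7: 0 positive -> not definite
Definite clause count = 2.

2


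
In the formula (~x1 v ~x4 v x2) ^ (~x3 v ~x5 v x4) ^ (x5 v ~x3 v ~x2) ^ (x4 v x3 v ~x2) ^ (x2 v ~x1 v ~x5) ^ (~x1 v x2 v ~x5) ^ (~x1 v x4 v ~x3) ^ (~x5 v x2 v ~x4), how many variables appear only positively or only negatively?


A pure literal appears in only one polarity across all clauses.
Pure literals: x1 (negative only).
Count = 1.

1


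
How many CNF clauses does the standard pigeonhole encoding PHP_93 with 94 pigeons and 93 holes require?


The PHP encoding has two parts:
1) At-least-one-hole clauses: 94 (one per pigeon, each with 93 literals).
2) At-most-one-pigeon-per-hole clauses: 93 holes * C(94,2) = 93 * 4371 = 406503.
Total clauses = 94 + 406503 = 406597.

406597


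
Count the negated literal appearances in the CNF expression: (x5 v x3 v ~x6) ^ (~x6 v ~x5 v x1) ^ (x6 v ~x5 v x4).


Scan each clause for negated literals.
Clause 1: 1 negative; Clause 2: 2 negative; Clause 3: 1 negative.
Total negative literal occurrences = 4.

4


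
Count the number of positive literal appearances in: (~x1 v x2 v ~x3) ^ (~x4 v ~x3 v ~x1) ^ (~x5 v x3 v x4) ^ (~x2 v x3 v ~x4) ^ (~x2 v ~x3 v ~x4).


Scan each clause for unnegated literals.
Clause 1: 1 positive; Clause 2: 0 positive; Clause 3: 2 positive; Clause 4: 1 positive; Clause 5: 0 positive.
Total positive literal occurrences = 4.

4


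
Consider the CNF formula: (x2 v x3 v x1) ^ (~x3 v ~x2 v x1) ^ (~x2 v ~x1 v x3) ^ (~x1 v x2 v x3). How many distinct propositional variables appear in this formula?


Identify each distinct variable in the formula.
Variables found: x1, x2, x3.
Total distinct variables = 3.

3


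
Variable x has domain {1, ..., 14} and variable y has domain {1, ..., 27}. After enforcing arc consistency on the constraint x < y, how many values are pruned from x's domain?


For the constraint x < y, x needs a supporting value in y's domain.
x can be at most 26 (one less than y's maximum).
Valid x values from domain: 14 out of 14.
Pruned = 14 - 14 = 0.

0


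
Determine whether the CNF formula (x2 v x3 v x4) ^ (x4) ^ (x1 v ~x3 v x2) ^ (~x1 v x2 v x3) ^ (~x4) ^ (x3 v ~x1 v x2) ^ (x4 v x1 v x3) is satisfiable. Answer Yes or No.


Check all 16 possible truth assignments.
Number of satisfying assignments found: 0.
The formula is unsatisfiable.

No


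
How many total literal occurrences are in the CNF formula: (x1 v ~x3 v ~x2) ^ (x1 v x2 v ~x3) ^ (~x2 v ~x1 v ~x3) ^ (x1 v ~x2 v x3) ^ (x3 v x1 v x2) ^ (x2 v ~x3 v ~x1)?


Clause lengths: 3, 3, 3, 3, 3, 3.
Sum = 3 + 3 + 3 + 3 + 3 + 3 = 18.

18


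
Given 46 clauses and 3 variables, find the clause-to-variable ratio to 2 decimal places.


Clause-to-variable ratio = clauses / variables.
46 / 3 = 15.33.

15.33


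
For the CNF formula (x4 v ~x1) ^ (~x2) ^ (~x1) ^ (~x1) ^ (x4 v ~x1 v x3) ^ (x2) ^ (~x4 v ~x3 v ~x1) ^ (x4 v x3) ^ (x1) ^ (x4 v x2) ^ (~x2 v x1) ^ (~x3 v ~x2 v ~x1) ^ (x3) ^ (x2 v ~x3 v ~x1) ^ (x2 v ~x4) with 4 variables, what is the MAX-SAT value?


Enumerate all 16 truth assignments.
For each, count how many of the 15 clauses are satisfied.
The formula is not fully satisfiable, so the maximum is below 15.
Maximum simultaneously satisfiable clauses = 12.

12


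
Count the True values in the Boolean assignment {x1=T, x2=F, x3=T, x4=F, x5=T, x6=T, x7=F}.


The weight is the number of variables assigned True.
True variables: x1, x3, x5, x6.
Weight = 4.

4


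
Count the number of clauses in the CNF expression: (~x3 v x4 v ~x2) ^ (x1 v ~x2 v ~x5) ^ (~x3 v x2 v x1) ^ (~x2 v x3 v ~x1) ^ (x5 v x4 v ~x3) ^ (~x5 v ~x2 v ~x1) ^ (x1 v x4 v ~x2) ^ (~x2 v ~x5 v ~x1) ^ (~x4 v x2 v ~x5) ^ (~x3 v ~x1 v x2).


Each group enclosed in parentheses joined by ^ is one clause.
Counting the conjuncts: 10 clauses.

10


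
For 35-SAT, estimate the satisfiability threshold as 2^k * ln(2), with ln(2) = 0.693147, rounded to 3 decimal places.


Using the asymptotic formula: threshold ~ 2^k * ln(2).
2^35 = 34359738368.
34359738368 * 0.693147 = 23816349570.564.

23816349570.564


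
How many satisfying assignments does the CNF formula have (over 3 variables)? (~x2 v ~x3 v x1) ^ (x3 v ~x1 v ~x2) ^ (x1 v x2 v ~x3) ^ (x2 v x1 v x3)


Enumerate all 8 truth assignments over 3 variables.
Test each against every clause.
Satisfying assignments found: 4.

4


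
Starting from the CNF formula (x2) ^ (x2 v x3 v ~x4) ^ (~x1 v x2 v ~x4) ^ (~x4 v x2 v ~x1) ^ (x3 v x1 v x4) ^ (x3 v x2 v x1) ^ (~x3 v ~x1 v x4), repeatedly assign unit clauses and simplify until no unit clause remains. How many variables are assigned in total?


Unit propagation repeatedly assigns the literal in any unit clause, then simplifies.
Assignments in order: x2 = T.
No further unit clauses remain.
Total variables assigned = 1.

1


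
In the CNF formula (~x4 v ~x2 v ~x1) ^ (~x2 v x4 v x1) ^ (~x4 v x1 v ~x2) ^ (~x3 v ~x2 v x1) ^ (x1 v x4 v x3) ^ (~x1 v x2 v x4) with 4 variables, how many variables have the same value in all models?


Find all satisfying assignments: 7 model(s).
Check which variables have the same value in every model.
No variable is fixed across all models.
Backbone size = 0.

0


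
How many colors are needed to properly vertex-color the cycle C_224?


A cycle on an even number of vertices is bipartite: alternate two colors around the cycle.
Since 224 is even, two colors suffice, and at least two are needed because the graph has edges.
Chromatic number = 2.

2


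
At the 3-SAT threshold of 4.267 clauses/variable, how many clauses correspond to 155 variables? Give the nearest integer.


The 3-SAT phase transition occurs at approximately 4.267 clauses per variable.
m = 4.267 * 155 = 661.385.
Rounded to nearest integer: 661.

661


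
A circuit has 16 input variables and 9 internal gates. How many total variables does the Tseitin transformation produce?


The Tseitin transformation introduces one auxiliary variable per gate.
Total variables = inputs + gates = 16 + 9 = 25.

25


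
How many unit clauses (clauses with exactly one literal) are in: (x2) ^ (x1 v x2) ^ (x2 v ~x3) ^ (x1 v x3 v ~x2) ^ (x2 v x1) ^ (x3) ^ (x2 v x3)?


A unit clause contains exactly one literal.
Unit clauses found: (x2), (x3).
Count = 2.

2


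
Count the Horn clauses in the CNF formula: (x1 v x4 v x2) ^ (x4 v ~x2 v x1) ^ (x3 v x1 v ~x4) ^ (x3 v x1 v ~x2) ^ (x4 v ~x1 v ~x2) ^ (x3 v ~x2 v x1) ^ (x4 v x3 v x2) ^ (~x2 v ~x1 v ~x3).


A Horn clause has at most one positive literal.
Clause 1: 3 positive lit(s) -> not Horn
Clause 2: 2 positive lit(s) -> not Horn
Clause 3: 2 positive lit(s) -> not Horn
Clause 4: 2 positive lit(s) -> not Horn
Clause 5: 1 positive lit(s) -> Horn
Clause 6: 2 positive lit(s) -> not Horn
Clause 7: 3 positive lit(s) -> not Horn
Clause 8: 0 positive lit(s) -> Horn
Total Horn clauses = 2.

2


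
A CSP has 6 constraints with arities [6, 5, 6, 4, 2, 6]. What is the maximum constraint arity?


The arities are: 6, 5, 6, 4, 2, 6.
Scan for the maximum value.
Maximum arity = 6.

6


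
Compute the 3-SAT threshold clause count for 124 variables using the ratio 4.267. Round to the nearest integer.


The 3-SAT phase transition occurs at approximately 4.267 clauses per variable.
m = 4.267 * 124 = 529.108.
Rounded to nearest integer: 529.

529


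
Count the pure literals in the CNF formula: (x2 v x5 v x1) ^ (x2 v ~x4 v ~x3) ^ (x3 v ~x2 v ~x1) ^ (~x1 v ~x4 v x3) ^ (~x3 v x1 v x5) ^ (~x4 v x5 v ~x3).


A pure literal appears in only one polarity across all clauses.
Pure literals: x4 (negative only), x5 (positive only).
Count = 2.

2


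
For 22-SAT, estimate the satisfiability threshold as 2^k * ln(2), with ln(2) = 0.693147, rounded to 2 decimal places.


Using the asymptotic formula: threshold ~ 2^k * ln(2).
2^22 = 4194304.
4194304 * 0.693147 = 2907269.23.

2907269.23


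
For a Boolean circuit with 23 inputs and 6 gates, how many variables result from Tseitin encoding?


The Tseitin transformation introduces one auxiliary variable per gate.
Total variables = inputs + gates = 23 + 6 = 29.

29


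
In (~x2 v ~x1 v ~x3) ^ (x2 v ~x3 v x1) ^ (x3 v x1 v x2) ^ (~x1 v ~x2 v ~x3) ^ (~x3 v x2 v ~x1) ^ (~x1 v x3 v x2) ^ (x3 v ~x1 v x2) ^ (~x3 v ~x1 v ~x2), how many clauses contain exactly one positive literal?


A definite clause has exactly one positive literal.
Clause 1: 0 positive -> not definite
Clause 2: 2 positive -> not definite
Clause 3: 3 positive -> not definite
Clause 4: 0 positive -> not definite
Clause 5: 1 positive -> definite
Clause 6: 2 positive -> not definite
Clause 7: 2 positive -> not definite
Clause 8: 0 positive -> not definite
Definite clause count = 1.

1


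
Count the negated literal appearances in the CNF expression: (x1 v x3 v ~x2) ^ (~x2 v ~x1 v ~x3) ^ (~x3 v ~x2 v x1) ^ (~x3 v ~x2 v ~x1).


Scan each clause for negated literals.
Clause 1: 1 negative; Clause 2: 3 negative; Clause 3: 2 negative; Clause 4: 3 negative.
Total negative literal occurrences = 9.

9


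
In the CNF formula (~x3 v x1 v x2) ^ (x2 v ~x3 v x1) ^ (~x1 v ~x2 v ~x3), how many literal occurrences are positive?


Scan each clause for unnegated literals.
Clause 1: 2 positive; Clause 2: 2 positive; Clause 3: 0 positive.
Total positive literal occurrences = 4.

4


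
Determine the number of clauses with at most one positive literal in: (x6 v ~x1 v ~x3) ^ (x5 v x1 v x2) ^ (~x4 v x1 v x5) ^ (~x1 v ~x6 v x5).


A Horn clause has at most one positive literal.
Clause 1: 1 positive lit(s) -> Horn
Clause 2: 3 positive lit(s) -> not Horn
Clause 3: 2 positive lit(s) -> not Horn
Clause 4: 1 positive lit(s) -> Horn
Total Horn clauses = 2.

2


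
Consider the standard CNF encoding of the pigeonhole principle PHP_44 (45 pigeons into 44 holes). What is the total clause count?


The PHP encoding has two parts:
1) At-least-one-hole clauses: 45 (one per pigeon, each with 44 literals).
2) At-most-one-pigeon-per-hole clauses: 44 holes * C(45,2) = 44 * 990 = 43560.
Total clauses = 45 + 43560 = 43605.

43605


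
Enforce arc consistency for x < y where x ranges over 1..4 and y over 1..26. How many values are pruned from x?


For the constraint x < y, x needs a supporting value in y's domain.
x can be at most 25 (one less than y's maximum).
Valid x values from domain: 4 out of 4.
Pruned = 4 - 4 = 0.

0


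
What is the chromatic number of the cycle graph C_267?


An odd cycle cannot be 2-colored: alternating two colors around the cycle returns to the start with a conflict.
Since 267 is odd, three colors are required (and three suffice).
Chromatic number = 3.

3


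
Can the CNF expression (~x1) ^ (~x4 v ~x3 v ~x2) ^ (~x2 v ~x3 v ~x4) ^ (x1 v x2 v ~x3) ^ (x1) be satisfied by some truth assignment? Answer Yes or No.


Check all 16 possible truth assignments.
Number of satisfying assignments found: 0.
The formula is unsatisfiable.

No


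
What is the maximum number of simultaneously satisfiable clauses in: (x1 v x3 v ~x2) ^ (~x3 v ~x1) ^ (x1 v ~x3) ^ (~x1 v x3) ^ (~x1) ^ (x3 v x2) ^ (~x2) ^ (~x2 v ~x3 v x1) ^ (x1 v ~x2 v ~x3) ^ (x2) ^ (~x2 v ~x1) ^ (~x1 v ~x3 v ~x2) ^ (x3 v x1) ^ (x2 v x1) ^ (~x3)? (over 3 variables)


Enumerate all 8 truth assignments.
For each, count how many of the 15 clauses are satisfied.
The formula is not fully satisfiable, so the maximum is below 15.
Maximum simultaneously satisfiable clauses = 12.

12


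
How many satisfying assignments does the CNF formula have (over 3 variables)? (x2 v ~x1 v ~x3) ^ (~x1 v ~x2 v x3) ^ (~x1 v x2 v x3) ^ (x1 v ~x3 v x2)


Enumerate all 8 truth assignments over 3 variables.
Test each against every clause.
Satisfying assignments found: 4.

4


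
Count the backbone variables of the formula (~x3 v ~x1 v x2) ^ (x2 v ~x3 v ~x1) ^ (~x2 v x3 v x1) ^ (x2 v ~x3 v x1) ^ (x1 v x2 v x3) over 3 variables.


Find all satisfying assignments: 4 model(s).
Check which variables have the same value in every model.
No variable is fixed across all models.
Backbone size = 0.

0


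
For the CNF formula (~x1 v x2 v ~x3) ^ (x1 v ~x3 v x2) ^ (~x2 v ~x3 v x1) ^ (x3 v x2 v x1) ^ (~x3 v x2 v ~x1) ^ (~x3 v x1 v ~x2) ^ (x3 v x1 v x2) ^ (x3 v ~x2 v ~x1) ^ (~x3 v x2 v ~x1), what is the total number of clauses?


Each group enclosed in parentheses joined by ^ is one clause.
Counting the conjuncts: 9 clauses.

9


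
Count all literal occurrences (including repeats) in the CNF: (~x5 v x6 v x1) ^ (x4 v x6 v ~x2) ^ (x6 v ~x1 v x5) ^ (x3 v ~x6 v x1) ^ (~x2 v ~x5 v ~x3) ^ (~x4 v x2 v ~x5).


Clause lengths: 3, 3, 3, 3, 3, 3.
Sum = 3 + 3 + 3 + 3 + 3 + 3 = 18.

18


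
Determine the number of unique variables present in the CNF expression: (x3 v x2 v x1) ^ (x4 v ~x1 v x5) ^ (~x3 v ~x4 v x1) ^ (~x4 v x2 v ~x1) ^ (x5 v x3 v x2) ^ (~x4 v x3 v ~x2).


Identify each distinct variable in the formula.
Variables found: x1, x2, x3, x4, x5.
Total distinct variables = 5.

5


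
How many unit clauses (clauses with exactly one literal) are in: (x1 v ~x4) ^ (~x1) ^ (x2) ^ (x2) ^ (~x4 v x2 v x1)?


A unit clause contains exactly one literal.
Unit clauses found: (~x1), (x2), (x2).
Count = 3.

3


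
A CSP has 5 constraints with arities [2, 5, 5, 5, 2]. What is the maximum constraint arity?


The arities are: 2, 5, 5, 5, 2.
Scan for the maximum value.
Maximum arity = 5.

5


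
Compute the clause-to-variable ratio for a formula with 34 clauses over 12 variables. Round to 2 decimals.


Clause-to-variable ratio = clauses / variables.
34 / 12 = 2.83.

2.83


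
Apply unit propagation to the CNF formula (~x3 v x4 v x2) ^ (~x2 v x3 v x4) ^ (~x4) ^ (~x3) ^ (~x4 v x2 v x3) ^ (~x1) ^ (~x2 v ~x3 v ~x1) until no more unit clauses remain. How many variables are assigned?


Unit propagation repeatedly assigns the literal in any unit clause, then simplifies.
Assignments in order: x4 = F, x3 = F, x2 = F, x1 = F.
No further unit clauses remain.
Total variables assigned = 4.

4


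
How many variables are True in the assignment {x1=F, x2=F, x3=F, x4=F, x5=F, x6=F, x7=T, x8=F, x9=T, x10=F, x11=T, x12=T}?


The weight is the number of variables assigned True.
True variables: x7, x9, x11, x12.
Weight = 4.

4


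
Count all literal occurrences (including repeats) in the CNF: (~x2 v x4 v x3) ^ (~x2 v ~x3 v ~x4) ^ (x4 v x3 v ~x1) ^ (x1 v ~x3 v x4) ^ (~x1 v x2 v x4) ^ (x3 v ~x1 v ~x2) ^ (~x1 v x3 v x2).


Clause lengths: 3, 3, 3, 3, 3, 3, 3.
Sum = 3 + 3 + 3 + 3 + 3 + 3 + 3 = 21.

21


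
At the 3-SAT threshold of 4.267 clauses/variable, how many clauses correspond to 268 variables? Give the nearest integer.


The 3-SAT phase transition occurs at approximately 4.267 clauses per variable.
m = 4.267 * 268 = 1143.556.
Rounded to nearest integer: 1144.

1144


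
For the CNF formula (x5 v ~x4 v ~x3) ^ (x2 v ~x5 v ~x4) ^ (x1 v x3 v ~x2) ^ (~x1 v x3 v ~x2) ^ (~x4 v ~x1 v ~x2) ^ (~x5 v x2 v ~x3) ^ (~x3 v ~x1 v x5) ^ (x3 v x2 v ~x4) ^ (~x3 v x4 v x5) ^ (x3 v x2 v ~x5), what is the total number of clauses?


Each group enclosed in parentheses joined by ^ is one clause.
Counting the conjuncts: 10 clauses.

10


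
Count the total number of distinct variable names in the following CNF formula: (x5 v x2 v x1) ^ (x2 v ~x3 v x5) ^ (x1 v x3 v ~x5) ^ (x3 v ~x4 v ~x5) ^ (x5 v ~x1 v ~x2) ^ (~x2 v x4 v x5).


Identify each distinct variable in the formula.
Variables found: x1, x2, x3, x4, x5.
Total distinct variables = 5.

5


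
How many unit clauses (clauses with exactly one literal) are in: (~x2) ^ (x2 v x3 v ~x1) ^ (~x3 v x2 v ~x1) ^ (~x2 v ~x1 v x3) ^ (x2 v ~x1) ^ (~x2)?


A unit clause contains exactly one literal.
Unit clauses found: (~x2), (~x2).
Count = 2.

2


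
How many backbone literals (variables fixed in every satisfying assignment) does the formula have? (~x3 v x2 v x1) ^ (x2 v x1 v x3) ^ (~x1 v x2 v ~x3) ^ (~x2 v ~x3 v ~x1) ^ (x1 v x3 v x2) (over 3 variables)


Find all satisfying assignments: 4 model(s).
Check which variables have the same value in every model.
No variable is fixed across all models.
Backbone size = 0.

0


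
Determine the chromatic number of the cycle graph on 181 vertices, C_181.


An odd cycle cannot be 2-colored: alternating two colors around the cycle returns to the start with a conflict.
Since 181 is odd, three colors are required (and three suffice).
Chromatic number = 3.

3


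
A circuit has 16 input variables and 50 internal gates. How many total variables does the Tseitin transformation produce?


The Tseitin transformation introduces one auxiliary variable per gate.
Total variables = inputs + gates = 16 + 50 = 66.

66


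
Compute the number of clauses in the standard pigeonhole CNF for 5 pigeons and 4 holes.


The PHP encoding has two parts:
1) At-least-one-hole clauses: 5 (one per pigeon, each with 4 literals).
2) At-most-one-pigeon-per-hole clauses: 4 holes * C(5,2) = 4 * 10 = 40.
Total clauses = 5 + 40 = 45.

45


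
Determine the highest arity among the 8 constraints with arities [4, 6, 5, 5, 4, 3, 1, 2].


The arities are: 4, 6, 5, 5, 4, 3, 1, 2.
Scan for the maximum value.
Maximum arity = 6.

6


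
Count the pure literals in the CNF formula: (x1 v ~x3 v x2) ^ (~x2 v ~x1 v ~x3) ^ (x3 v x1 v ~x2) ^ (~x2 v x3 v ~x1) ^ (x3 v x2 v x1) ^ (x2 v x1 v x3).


A pure literal appears in only one polarity across all clauses.
No pure literals found.
Count = 0.

0


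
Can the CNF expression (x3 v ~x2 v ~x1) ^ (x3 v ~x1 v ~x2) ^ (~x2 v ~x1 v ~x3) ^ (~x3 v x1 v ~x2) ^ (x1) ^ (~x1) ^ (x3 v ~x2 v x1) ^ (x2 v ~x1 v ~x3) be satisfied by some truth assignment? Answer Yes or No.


Check all 8 possible truth assignments.
Number of satisfying assignments found: 0.
The formula is unsatisfiable.

No


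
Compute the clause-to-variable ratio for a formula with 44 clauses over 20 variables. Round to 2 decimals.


Clause-to-variable ratio = clauses / variables.
44 / 20 = 2.2.

2.2


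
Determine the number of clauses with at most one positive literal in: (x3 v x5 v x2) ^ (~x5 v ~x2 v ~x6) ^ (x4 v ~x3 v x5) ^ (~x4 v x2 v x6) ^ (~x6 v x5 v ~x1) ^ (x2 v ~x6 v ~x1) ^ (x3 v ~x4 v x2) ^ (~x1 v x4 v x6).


A Horn clause has at most one positive literal.
Clause 1: 3 positive lit(s) -> not Horn
Clause 2: 0 positive lit(s) -> Horn
Clause 3: 2 positive lit(s) -> not Horn
Clause 4: 2 positive lit(s) -> not Horn
Clause 5: 1 positive lit(s) -> Horn
Clause 6: 1 positive lit(s) -> Horn
Clause 7: 2 positive lit(s) -> not Horn
Clause 8: 2 positive lit(s) -> not Horn
Total Horn clauses = 3.

3


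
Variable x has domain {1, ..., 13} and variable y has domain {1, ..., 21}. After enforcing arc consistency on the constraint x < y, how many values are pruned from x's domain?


For the constraint x < y, x needs a supporting value in y's domain.
x can be at most 20 (one less than y's maximum).
Valid x values from domain: 13 out of 13.
Pruned = 13 - 13 = 0.

0


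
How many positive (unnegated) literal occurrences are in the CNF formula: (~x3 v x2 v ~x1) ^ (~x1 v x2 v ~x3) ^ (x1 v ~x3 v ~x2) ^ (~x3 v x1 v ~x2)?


Scan each clause for unnegated literals.
Clause 1: 1 positive; Clause 2: 1 positive; Clause 3: 1 positive; Clause 4: 1 positive.
Total positive literal occurrences = 4.

4


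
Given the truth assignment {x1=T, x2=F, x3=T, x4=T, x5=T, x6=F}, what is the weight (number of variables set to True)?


The weight is the number of variables assigned True.
True variables: x1, x3, x4, x5.
Weight = 4.

4


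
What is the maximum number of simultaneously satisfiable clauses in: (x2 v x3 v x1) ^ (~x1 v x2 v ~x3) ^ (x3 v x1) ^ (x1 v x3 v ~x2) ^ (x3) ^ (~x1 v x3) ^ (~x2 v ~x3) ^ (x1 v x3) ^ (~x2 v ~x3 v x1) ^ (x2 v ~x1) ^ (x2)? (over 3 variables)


Enumerate all 8 truth assignments.
For each, count how many of the 11 clauses are satisfied.
The formula is not fully satisfiable, so the maximum is below 11.
Maximum simultaneously satisfiable clauses = 10.

10


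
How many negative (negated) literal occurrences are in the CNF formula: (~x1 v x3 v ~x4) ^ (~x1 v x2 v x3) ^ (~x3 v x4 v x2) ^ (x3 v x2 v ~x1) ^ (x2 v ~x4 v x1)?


Scan each clause for negated literals.
Clause 1: 2 negative; Clause 2: 1 negative; Clause 3: 1 negative; Clause 4: 1 negative; Clause 5: 1 negative.
Total negative literal occurrences = 6.

6


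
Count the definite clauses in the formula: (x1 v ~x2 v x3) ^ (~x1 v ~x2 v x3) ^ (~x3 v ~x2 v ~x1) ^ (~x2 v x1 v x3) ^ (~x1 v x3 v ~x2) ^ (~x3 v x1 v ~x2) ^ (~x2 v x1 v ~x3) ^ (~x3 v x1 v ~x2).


A definite clause has exactly one positive literal.
Clause 1: 2 positive -> not definite
Clause 2: 1 positive -> definite
Clause 3: 0 positive -> not definite
Clause 4: 2 positive -> not definite
Clause 5: 1 positive -> definite
Clause 6: 1 positive -> definite
Clause 7: 1 positive -> definite
Clause 8: 1 positive -> definite
Definite clause count = 5.

5


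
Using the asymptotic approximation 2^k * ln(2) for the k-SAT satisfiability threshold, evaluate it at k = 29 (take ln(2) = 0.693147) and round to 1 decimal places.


Using the asymptotic formula: threshold ~ 2^k * ln(2).
2^29 = 536870912.
536870912 * 0.693147 = 372130462.0.

372130462.0


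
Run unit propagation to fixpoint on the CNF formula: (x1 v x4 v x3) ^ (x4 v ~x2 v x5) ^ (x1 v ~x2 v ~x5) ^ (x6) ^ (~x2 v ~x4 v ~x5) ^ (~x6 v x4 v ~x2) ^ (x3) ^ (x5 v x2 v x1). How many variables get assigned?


Unit propagation repeatedly assigns the literal in any unit clause, then simplifies.
Assignments in order: x6 = T, x3 = T.
No further unit clauses remain.
Total variables assigned = 2.

2


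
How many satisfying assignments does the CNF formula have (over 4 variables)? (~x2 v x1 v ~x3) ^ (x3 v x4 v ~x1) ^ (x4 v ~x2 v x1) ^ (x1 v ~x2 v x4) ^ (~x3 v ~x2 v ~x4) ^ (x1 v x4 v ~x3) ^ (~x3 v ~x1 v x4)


Enumerate all 16 truth assignments over 4 variables.
Test each against every clause.
Satisfying assignments found: 7.

7


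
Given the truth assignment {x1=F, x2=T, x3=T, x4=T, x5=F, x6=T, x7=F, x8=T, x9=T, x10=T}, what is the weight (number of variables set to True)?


The weight is the number of variables assigned True.
True variables: x2, x3, x4, x6, x8, x9, x10.
Weight = 7.

7


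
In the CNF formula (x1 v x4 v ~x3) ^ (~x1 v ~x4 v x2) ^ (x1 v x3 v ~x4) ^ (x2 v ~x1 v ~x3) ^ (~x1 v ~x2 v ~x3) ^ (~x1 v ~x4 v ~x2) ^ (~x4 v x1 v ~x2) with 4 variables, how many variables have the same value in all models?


Find all satisfying assignments: 5 model(s).
Check which variables have the same value in every model.
No variable is fixed across all models.
Backbone size = 0.

0


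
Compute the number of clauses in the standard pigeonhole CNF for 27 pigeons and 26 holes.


The PHP encoding has two parts:
1) At-least-one-hole clauses: 27 (one per pigeon, each with 26 literals).
2) At-most-one-pigeon-per-hole clauses: 26 holes * C(27,2) = 26 * 351 = 9126.
Total clauses = 27 + 9126 = 9153.

9153


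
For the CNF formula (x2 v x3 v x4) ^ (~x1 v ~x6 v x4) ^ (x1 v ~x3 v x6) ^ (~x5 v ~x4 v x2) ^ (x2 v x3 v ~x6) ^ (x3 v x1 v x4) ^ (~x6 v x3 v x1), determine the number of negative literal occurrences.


Scan each clause for negated literals.
Clause 1: 0 negative; Clause 2: 2 negative; Clause 3: 1 negative; Clause 4: 2 negative; Clause 5: 1 negative; Clause 6: 0 negative; Clause 7: 1 negative.
Total negative literal occurrences = 7.

7


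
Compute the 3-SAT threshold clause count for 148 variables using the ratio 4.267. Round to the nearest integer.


The 3-SAT phase transition occurs at approximately 4.267 clauses per variable.
m = 4.267 * 148 = 631.516.
Rounded to nearest integer: 632.

632


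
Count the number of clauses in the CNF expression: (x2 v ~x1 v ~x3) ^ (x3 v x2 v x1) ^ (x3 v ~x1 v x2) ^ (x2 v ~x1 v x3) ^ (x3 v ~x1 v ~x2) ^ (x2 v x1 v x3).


Each group enclosed in parentheses joined by ^ is one clause.
Counting the conjuncts: 6 clauses.

6


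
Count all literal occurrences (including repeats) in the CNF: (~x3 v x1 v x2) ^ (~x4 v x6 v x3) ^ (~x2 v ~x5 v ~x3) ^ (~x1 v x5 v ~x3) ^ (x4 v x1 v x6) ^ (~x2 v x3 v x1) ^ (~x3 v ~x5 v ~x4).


Clause lengths: 3, 3, 3, 3, 3, 3, 3.
Sum = 3 + 3 + 3 + 3 + 3 + 3 + 3 = 21.

21


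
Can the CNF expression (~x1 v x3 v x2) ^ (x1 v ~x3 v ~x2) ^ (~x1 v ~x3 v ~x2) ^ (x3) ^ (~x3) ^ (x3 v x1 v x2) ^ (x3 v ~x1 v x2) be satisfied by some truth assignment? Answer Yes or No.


Check all 8 possible truth assignments.
Number of satisfying assignments found: 0.
The formula is unsatisfiable.

No


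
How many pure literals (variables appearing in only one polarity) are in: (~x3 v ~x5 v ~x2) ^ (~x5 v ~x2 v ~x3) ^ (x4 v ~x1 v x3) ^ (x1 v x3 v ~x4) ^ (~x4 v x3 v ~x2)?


A pure literal appears in only one polarity across all clauses.
Pure literals: x2 (negative only), x5 (negative only).
Count = 2.

2


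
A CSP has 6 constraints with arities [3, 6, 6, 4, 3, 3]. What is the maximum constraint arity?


The arities are: 3, 6, 6, 4, 3, 3.
Scan for the maximum value.
Maximum arity = 6.

6


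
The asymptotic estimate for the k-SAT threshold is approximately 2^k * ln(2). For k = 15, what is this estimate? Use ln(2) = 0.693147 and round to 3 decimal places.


Using the asymptotic formula: threshold ~ 2^k * ln(2).
2^15 = 32768.
32768 * 0.693147 = 22713.041.

22713.041


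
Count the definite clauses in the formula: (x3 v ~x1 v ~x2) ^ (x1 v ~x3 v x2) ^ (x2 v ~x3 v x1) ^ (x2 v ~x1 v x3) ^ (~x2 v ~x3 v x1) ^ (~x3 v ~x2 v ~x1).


A definite clause has exactly one positive literal.
Clause 1: 1 positive -> definite
Clause 2: 2 positive -> not definite
Clause 3: 2 positive -> not definite
Clause 4: 2 positive -> not definite
Clause 5: 1 positive -> definite
Clause 6: 0 positive -> not definite
Definite clause count = 2.

2


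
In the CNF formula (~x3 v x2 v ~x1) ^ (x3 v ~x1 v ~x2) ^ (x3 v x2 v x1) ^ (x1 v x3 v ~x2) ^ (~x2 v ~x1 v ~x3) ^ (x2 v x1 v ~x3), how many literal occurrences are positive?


Scan each clause for unnegated literals.
Clause 1: 1 positive; Clause 2: 1 positive; Clause 3: 3 positive; Clause 4: 2 positive; Clause 5: 0 positive; Clause 6: 2 positive.
Total positive literal occurrences = 9.

9


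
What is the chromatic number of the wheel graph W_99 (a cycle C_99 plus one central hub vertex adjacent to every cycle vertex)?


W_99 consists of the cycle C_99 together with a hub vertex adjacent to every cycle vertex.
The cycle C_99 needs 3 colors (odd cycle -> 3).
The hub is adjacent to every cycle vertex, so it must receive a new color distinct from all of them.
Chromatic number = 3 + 1 = 4.

4


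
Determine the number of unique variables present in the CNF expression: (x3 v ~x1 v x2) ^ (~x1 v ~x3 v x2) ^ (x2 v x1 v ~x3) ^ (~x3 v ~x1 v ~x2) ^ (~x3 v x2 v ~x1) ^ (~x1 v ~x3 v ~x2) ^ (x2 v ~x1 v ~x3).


Identify each distinct variable in the formula.
Variables found: x1, x2, x3.
Total distinct variables = 3.

3


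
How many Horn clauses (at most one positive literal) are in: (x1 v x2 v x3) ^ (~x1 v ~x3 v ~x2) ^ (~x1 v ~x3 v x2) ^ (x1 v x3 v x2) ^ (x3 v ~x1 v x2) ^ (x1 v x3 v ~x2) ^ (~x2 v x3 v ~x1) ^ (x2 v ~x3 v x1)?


A Horn clause has at most one positive literal.
Clause 1: 3 positive lit(s) -> not Horn
Clause 2: 0 positive lit(s) -> Horn
Clause 3: 1 positive lit(s) -> Horn
Clause 4: 3 positive lit(s) -> not Horn
Clause 5: 2 positive lit(s) -> not Horn
Clause 6: 2 positive lit(s) -> not Horn
Clause 7: 1 positive lit(s) -> Horn
Clause 8: 2 positive lit(s) -> not Horn
Total Horn clauses = 3.

3


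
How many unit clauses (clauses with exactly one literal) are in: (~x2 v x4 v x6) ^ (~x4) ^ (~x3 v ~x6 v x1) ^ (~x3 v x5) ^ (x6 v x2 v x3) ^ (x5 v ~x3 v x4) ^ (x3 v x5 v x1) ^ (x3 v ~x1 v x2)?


A unit clause contains exactly one literal.
Unit clauses found: (~x4).
Count = 1.

1


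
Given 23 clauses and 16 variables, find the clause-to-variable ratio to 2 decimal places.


Clause-to-variable ratio = clauses / variables.
23 / 16 = 1.44.

1.44


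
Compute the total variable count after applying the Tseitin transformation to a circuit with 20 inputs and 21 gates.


The Tseitin transformation introduces one auxiliary variable per gate.
Total variables = inputs + gates = 20 + 21 = 41.

41


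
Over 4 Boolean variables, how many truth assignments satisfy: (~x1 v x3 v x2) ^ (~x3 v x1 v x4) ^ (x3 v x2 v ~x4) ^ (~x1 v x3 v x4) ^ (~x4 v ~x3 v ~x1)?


Enumerate all 16 truth assignments over 4 variables.
Test each against every clause.
Satisfying assignments found: 8.

8


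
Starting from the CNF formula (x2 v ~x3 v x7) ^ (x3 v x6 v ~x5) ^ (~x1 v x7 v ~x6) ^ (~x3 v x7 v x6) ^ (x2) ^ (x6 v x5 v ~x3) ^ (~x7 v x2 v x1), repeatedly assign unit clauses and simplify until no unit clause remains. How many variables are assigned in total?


Unit propagation repeatedly assigns the literal in any unit clause, then simplifies.
Assignments in order: x2 = T.
No further unit clauses remain.
Total variables assigned = 1.

1


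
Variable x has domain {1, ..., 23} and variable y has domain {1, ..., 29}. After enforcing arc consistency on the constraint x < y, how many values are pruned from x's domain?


For the constraint x < y, x needs a supporting value in y's domain.
x can be at most 28 (one less than y's maximum).
Valid x values from domain: 23 out of 23.
Pruned = 23 - 23 = 0.

0


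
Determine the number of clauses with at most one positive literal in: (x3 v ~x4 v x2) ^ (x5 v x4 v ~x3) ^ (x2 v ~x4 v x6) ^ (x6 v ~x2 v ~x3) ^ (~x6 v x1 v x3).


A Horn clause has at most one positive literal.
Clause 1: 2 positive lit(s) -> not Horn
Clause 2: 2 positive lit(s) -> not Horn
Clause 3: 2 positive lit(s) -> not Horn
Clause 4: 1 positive lit(s) -> Horn
Clause 5: 2 positive lit(s) -> not Horn
Total Horn clauses = 1.

1


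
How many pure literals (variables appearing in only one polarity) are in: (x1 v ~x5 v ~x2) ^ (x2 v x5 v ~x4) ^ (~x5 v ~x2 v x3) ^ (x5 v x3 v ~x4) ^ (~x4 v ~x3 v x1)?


A pure literal appears in only one polarity across all clauses.
Pure literals: x1 (positive only), x4 (negative only).
Count = 2.

2


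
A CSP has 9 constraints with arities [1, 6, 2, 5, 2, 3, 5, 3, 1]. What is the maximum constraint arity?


The arities are: 1, 6, 2, 5, 2, 3, 5, 3, 1.
Scan for the maximum value.
Maximum arity = 6.

6


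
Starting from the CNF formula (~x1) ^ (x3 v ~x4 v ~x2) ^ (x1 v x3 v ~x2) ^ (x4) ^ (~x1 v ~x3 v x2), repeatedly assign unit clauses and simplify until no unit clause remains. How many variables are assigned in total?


Unit propagation repeatedly assigns the literal in any unit clause, then simplifies.
Assignments in order: x1 = F, x4 = T.
No further unit clauses remain.
Total variables assigned = 2.

2


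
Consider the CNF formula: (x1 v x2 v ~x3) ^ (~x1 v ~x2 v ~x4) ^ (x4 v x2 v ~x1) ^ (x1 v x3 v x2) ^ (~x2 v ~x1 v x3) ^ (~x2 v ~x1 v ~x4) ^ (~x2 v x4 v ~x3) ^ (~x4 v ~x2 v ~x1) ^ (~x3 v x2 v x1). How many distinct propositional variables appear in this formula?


Identify each distinct variable in the formula.
Variables found: x1, x2, x3, x4.
Total distinct variables = 4.

4


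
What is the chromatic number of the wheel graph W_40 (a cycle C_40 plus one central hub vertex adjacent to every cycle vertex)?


W_40 consists of the cycle C_40 together with a hub vertex adjacent to every cycle vertex.
The cycle C_40 needs 2 colors (even cycle -> 2).
The hub is adjacent to every cycle vertex, so it must receive a new color distinct from all of them.
Chromatic number = 2 + 1 = 3.

3


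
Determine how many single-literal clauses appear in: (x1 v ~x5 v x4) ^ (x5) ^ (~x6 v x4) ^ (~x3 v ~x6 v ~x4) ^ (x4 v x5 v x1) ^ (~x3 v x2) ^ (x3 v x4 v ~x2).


A unit clause contains exactly one literal.
Unit clauses found: (x5).
Count = 1.

1


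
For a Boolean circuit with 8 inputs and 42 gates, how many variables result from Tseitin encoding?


The Tseitin transformation introduces one auxiliary variable per gate.
Total variables = inputs + gates = 8 + 42 = 50.

50


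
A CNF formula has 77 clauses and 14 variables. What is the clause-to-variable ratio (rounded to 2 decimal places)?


Clause-to-variable ratio = clauses / variables.
77 / 14 = 5.5.

5.5


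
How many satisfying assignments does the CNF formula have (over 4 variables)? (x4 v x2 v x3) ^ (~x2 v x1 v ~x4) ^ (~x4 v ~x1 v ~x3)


Enumerate all 16 truth assignments over 4 variables.
Test each against every clause.
Satisfying assignments found: 10.

10


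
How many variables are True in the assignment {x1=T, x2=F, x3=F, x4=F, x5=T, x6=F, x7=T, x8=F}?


The weight is the number of variables assigned True.
True variables: x1, x5, x7.
Weight = 3.

3


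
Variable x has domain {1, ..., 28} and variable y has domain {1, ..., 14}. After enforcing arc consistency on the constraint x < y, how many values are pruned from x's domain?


For the constraint x < y, x needs a supporting value in y's domain.
x can be at most 13 (one less than y's maximum).
Valid x values from domain: 13 out of 28.
Pruned = 28 - 13 = 15.

15


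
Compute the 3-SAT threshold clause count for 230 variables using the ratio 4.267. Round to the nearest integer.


The 3-SAT phase transition occurs at approximately 4.267 clauses per variable.
m = 4.267 * 230 = 981.41.
Rounded to nearest integer: 981.

981


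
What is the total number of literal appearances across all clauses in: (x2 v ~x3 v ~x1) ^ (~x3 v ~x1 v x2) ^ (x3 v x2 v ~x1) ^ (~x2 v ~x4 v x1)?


Clause lengths: 3, 3, 3, 3.
Sum = 3 + 3 + 3 + 3 = 12.

12


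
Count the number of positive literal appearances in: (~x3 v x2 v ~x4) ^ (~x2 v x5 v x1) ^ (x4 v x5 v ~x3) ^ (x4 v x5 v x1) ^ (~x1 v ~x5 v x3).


Scan each clause for unnegated literals.
Clause 1: 1 positive; Clause 2: 2 positive; Clause 3: 2 positive; Clause 4: 3 positive; Clause 5: 1 positive.
Total positive literal occurrences = 9.

9


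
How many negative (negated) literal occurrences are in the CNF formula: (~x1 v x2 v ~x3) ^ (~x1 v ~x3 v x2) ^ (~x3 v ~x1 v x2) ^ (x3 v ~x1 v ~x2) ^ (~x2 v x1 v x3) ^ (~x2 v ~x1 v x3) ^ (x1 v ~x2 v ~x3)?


Scan each clause for negated literals.
Clause 1: 2 negative; Clause 2: 2 negative; Clause 3: 2 negative; Clause 4: 2 negative; Clause 5: 1 negative; Clause 6: 2 negative; Clause 7: 2 negative.
Total negative literal occurrences = 13.

13


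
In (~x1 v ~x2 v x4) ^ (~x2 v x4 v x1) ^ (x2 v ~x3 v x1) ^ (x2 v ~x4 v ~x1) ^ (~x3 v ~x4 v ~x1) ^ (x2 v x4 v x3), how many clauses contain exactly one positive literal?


A definite clause has exactly one positive literal.
Clause 1: 1 positive -> definite
Clause 2: 2 positive -> not definite
Clause 3: 2 positive -> not definite
Clause 4: 1 positive -> definite
Clause 5: 0 positive -> not definite
Clause 6: 3 positive -> not definite
Definite clause count = 2.

2


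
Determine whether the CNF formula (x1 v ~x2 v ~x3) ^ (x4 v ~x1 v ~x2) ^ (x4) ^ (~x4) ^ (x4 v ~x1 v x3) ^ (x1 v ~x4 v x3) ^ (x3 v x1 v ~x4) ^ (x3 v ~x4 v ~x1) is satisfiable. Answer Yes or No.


Check all 16 possible truth assignments.
Number of satisfying assignments found: 0.
The formula is unsatisfiable.

No


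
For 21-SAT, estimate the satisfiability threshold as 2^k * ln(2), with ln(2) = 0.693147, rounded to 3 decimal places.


Using the asymptotic formula: threshold ~ 2^k * ln(2).
2^21 = 2097152.
2097152 * 0.693147 = 1453634.617.

1453634.617


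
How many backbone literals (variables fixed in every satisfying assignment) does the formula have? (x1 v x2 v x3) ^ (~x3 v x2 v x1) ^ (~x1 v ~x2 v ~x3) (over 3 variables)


Find all satisfying assignments: 5 model(s).
Check which variables have the same value in every model.
No variable is fixed across all models.
Backbone size = 0.

0


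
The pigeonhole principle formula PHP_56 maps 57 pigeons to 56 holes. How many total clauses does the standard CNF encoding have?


The PHP encoding has two parts:
1) At-least-one-hole clauses: 57 (one per pigeon, each with 56 literals).
2) At-most-one-pigeon-per-hole clauses: 56 holes * C(57,2) = 56 * 1596 = 89376.
Total clauses = 57 + 89376 = 89433.

89433


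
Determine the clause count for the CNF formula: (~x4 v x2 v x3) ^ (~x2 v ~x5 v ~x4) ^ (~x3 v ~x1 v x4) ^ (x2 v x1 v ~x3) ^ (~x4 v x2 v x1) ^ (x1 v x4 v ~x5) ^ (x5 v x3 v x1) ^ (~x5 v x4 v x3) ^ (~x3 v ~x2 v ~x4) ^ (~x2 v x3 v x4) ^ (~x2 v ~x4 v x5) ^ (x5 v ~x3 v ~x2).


Each group enclosed in parentheses joined by ^ is one clause.
Counting the conjuncts: 12 clauses.

12


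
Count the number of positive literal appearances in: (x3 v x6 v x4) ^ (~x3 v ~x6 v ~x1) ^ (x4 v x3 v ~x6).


Scan each clause for unnegated literals.
Clause 1: 3 positive; Clause 2: 0 positive; Clause 3: 2 positive.
Total positive literal occurrences = 5.

5


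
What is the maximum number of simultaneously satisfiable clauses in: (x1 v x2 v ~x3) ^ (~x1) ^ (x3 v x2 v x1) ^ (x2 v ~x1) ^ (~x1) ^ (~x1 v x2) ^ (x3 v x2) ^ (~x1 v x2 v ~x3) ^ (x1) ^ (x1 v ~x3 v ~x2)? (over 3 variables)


Enumerate all 8 truth assignments.
For each, count how many of the 10 clauses are satisfied.
The formula is not fully satisfiable, so the maximum is below 10.
Maximum simultaneously satisfiable clauses = 9.

9


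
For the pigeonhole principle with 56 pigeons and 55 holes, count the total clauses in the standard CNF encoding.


The PHP encoding has two parts:
1) At-least-one-hole clauses: 56 (one per pigeon, each with 55 literals).
2) At-most-one-pigeon-per-hole clauses: 55 holes * C(56,2) = 55 * 1540 = 84700.
Total clauses = 56 + 84700 = 84756.

84756


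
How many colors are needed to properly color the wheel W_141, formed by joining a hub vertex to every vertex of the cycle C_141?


W_141 consists of the cycle C_141 together with a hub vertex adjacent to every cycle vertex.
The cycle C_141 needs 3 colors (odd cycle -> 3).
The hub is adjacent to every cycle vertex, so it must receive a new color distinct from all of them.
Chromatic number = 3 + 1 = 4.

4


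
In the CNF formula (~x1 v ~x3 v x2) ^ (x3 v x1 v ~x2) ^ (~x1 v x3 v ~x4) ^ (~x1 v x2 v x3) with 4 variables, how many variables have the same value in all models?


Find all satisfying assignments: 9 model(s).
Check which variables have the same value in every model.
No variable is fixed across all models.
Backbone size = 0.

0


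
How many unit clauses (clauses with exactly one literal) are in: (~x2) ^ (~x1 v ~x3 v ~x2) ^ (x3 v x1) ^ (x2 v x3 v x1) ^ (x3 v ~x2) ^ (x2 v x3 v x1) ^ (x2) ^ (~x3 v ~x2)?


A unit clause contains exactly one literal.
Unit clauses found: (~x2), (x2).
Count = 2.

2


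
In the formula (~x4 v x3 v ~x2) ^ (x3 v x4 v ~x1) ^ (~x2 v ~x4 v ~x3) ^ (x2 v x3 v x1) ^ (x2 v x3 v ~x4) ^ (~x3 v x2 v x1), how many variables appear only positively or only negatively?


A pure literal appears in only one polarity across all clauses.
No pure literals found.
Count = 0.

0


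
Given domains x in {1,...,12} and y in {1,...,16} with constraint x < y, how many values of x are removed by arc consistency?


For the constraint x < y, x needs a supporting value in y's domain.
x can be at most 15 (one less than y's maximum).
Valid x values from domain: 12 out of 12.
Pruned = 12 - 12 = 0.

0


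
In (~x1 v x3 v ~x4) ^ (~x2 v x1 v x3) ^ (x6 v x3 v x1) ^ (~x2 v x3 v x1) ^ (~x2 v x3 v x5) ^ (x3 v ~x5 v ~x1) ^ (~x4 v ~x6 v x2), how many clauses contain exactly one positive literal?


A definite clause has exactly one positive literal.
Clause 1: 1 positive -> definite
Clause 2: 2 positive -> not definite
Clause 3: 3 positive -> not definite
Clause 4: 2 positive -> not definite
Clause 5: 2 positive -> not definite
Clause 6: 1 positive -> definite
Clause 7: 1 positive -> definite
Definite clause count = 3.

3
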